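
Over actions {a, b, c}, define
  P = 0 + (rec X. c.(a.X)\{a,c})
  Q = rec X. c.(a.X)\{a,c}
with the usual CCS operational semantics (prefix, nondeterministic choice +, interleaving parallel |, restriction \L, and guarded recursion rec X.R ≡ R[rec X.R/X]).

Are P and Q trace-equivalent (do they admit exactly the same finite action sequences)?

traces(P) = traces(Q)

Reachable graph of P (2 states):
  s0 = 0 + (rec X. c.(a.X)\{a,c}) | —c→ s1
  s1 = (a.(rec X. c.(a.X)\{a,c}))\{a,c} | ·
Reachable graph of Q (2 states):
  t0 = rec X. c.(a.X)\{a,c} | —c→ t1
  t1 = (a.(rec X. c.(a.X)\{a,c}))\{a,c} | ·
Coarsest stable partition (strong bisimilarity classes):
  B0 = {s0, t0}
  B1 = {s1, t1}
s0 ∈ B0, t0 ∈ B0 → same block
Bisimilar ⇒ trace-equivalent.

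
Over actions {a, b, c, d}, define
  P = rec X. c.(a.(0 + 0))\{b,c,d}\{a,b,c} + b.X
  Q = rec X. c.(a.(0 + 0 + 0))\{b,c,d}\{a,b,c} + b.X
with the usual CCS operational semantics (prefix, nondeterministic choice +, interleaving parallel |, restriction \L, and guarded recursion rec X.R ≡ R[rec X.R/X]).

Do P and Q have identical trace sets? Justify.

P's transition system — 2 states:
  u0 = rec X. c.(a.(0 + 0))\{b,c,d}\{a,b,c} + b.X | =b=> u0, =c=> u1
  u1 = (a.(0 + 0))\{b,c,d}\{a,b,c} | stopped
Q's transition system — 2 states:
  v0 = rec X. c.(a.(0 + 0 + 0))\{b,c,d}\{a,b,c} + b.X | =b=> v0, =c=> v1
  v1 = (a.(0 + 0 + 0))\{b,c,d}\{a,b,c} | stopped
Coarsest stable partition (strong bisimilarity classes):
  B0 = {u0, v0}
  B1 = {u1, v1}
u0 ∈ B0, v0 ∈ B0 → same block
Bisimilar ⇒ trace-equivalent.

YES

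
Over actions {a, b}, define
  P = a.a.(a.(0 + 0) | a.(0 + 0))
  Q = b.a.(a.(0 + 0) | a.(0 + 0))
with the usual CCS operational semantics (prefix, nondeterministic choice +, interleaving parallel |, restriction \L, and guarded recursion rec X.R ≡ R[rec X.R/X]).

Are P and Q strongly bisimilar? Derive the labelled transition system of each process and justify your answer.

P ≁ Q

P's transition system — 6 states:
  s0 = a.a.(a.(0 + 0) | a.(0 + 0)) → --a--▸ s1
  s1 = a.(a.(0 + 0) | a.(0 + 0)) → --a--▸ s2
  s2 = a.(0 + 0) | a.(0 + 0) → --a--▸ s3, --a--▸ s4
  s3 = (0 + 0) | a.(0 + 0) → --a--▸ s5
  s4 = a.(0 + 0) | (0 + 0) → --a--▸ s5
  s5 = (0 + 0) | (0 + 0) → ∅
Q's transition system — 6 states:
  t0 = b.a.(a.(0 + 0) | a.(0 + 0)) → --b--▸ t1
  t1 = a.(a.(0 + 0) | a.(0 + 0)) → --a--▸ t2
  t2 = a.(0 + 0) | a.(0 + 0) → --a--▸ t3, --a--▸ t4
  t3 = (0 + 0) | a.(0 + 0) → --a--▸ t5
  t4 = a.(0 + 0) | (0 + 0) → --a--▸ t5
  t5 = (0 + 0) | (0 + 0) → ∅
Partition-refinement fixed point:
  B0 = {s0}
  B1 = {s1, t1}
  B2 = {s2, t2}
  B3 = {s3, s4, t3, t4}
  B4 = {s5, t5}
  B5 = {t0}
s0 ∈ B0, t0 ∈ B5 → different blocks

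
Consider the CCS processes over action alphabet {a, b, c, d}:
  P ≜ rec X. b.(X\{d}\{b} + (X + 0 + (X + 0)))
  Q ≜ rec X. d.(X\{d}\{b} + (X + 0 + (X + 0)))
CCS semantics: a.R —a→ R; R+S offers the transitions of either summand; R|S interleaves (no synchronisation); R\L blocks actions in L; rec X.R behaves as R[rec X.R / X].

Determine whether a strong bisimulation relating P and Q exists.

Reachable graph of P (2 states):
  u0 = rec X. b.(X\{d}\{b} + (X + 0 + (X + 0))) | --b--▸ u1
  u1 = (rec X. b.(X\{d}\{b} + (X + 0 + (X + 0))))\{d}\{b} + ((rec X. b.(X\{d}\{b} + (X + 0 + (X + 0)))) + 0 + ((rec X. b.(X\{d}\{b} + (X + 0 + (X + 0)))) + 0)) | --b--▸ u1
Reachable graph of Q (2 states):
  v0 = rec X. d.(X\{d}\{b} + (X + 0 + (X + 0))) | --d--▸ v1
  v1 = (rec X. d.(X\{d}\{b} + (X + 0 + (X + 0))))\{d}\{b} + ((rec X. d.(X\{d}\{b} + (X + 0 + (X + 0)))) + 0 + ((rec X. d.(X\{d}\{b} + (X + 0 + (X + 0)))) + 0)) | --d--▸ v1
Partition-refinement fixed point:
  B0 = {u0, u1}
  B1 = {v0, v1}
u0 ∈ B0, v0 ∈ B1 → different blocks

not bisimilar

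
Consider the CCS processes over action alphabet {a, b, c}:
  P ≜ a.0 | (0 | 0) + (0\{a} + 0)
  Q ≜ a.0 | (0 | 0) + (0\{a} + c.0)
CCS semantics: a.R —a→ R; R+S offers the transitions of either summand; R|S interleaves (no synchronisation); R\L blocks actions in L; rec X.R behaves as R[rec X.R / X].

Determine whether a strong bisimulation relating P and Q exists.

P ≁ Q

Reachable graph of P (2 states):
  s0 = a.0 | (0 | 0) + (0\{a} + 0) ⊢ =a=> s1
  s1 = 0 | (0 | 0) ⊢ deadlocked
Reachable graph of Q (3 states):
  t0 = a.0 | (0 | 0) + (0\{a} + c.0) ⊢ =a=> t1, =c=> t2
  t1 = 0 | (0 | 0) ⊢ deadlocked
  t2 = 0 ⊢ deadlocked
Bisimilarity quotient blocks:
  B0 = {s0}
  B1 = {s1, t1, t2}
  B2 = {t0}
s0 ∈ B0, t0 ∈ B2 → different blocks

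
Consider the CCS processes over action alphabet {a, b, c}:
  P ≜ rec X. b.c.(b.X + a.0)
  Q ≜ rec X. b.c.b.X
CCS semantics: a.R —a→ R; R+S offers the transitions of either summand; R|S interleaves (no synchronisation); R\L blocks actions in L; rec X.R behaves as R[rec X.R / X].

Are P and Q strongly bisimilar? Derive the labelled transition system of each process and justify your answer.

P's transition system — 4 states:
  u0 = rec X. b.c.(b.X + a.0) → —b→ u1
  u1 = c.(b.(rec X. b.c.(b.X + a.0)) + a.0) → —c→ u2
  u2 = b.(rec X. b.c.(b.X + a.0)) + a.0 → —a→ u3, —b→ u0
  u3 = 0 → (no moves)
Q's transition system — 3 states:
  v0 = rec X. b.c.b.X → —b→ v1
  v1 = c.b.(rec X. b.c.b.X) → —c→ v2
  v2 = b.(rec X. b.c.b.X) → —b→ v0
Partition-refinement fixed point:
  B0 = {u0}
  B1 = {u1}
  B2 = {u2}
  B3 = {u3}
  B4 = {v0}
  B5 = {v1}
  B6 = {v2}
u0 ∈ B0, v0 ∈ B4 → different blocks

P ≁ Q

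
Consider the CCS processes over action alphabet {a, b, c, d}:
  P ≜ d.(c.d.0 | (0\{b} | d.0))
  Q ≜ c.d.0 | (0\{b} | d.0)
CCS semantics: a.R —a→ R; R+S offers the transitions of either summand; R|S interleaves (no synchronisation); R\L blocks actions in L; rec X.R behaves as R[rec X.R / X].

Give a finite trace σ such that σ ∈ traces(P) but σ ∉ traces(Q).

LTS(P): 7 reachable states
  u0 = d.(c.d.0 | (0\{b} | d.0)) → —d→ u1
  u1 = c.d.0 | (0\{b} | d.0) → —c→ u2, —d→ u3
  u2 = d.0 | (0\{b} | d.0) → —d→ u4, —d→ u5
  u3 = c.d.0 | (0\{b} | 0) → —c→ u5
  u4 = 0 | (0\{b} | d.0) → —d→ u6
  u5 = d.0 | (0\{b} | 0) → —d→ u6
  u6 = 0 | (0\{b} | 0) → (no moves)
LTS(Q): 6 reachable states
  v0 = c.d.0 | (0\{b} | d.0) → —c→ v1, —d→ v2
  v1 = d.0 | (0\{b} | d.0) → —d→ v3, —d→ v4
  v2 = c.d.0 | (0\{b} | 0) → —c→ v4
  v3 = 0 | (0\{b} | d.0) → —d→ v5
  v4 = d.0 | (0\{b} | 0) → —d→ v5
  v5 = 0 | (0\{b} | 0) → (no moves)
Executing dd from P (initial set {u0}):
  after d @ step 1: {u1}
  after d @ step 2: {u3}
  P completes σ.
Executing dd from Q (initial set {v0}):
  after d @ step 1: {v2}
  after d @ step 2: ∅  — Q cannot continue

dd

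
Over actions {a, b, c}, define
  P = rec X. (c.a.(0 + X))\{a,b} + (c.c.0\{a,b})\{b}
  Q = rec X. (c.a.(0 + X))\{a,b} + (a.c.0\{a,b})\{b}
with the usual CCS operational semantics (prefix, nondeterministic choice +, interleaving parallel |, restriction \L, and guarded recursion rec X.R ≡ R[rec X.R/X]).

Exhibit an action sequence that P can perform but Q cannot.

P's transition system — 4 states:
  s0 = rec X. (c.a.(0 + X))\{a,b} + (c.c.0\{a,b})\{b} | =c=> s1, =c=> s2
  s1 = (a.(0 + (rec X. (c.a.(0 + X))\{a,b} + (c.c.0\{a,b})\{b})))\{a,b} | stopped
  s2 = (c.0\{a,b})\{b} | =c=> s3
  s3 = 0\{a,b}\{b} | stopped
Q's transition system — 4 states:
  t0 = rec X. (c.a.(0 + X))\{a,b} + (a.c.0\{a,b})\{b} | =a=> t1, =c=> t2
  t1 = (c.0\{a,b})\{b} | =c=> t3
  t2 = (a.(0 + (rec X. (c.a.(0 + X))\{a,b} + (a.c.0\{a,b})\{b})))\{a,b} | stopped
  t3 = 0\{a,b}\{b} | stopped
Executing cc from P (initial set {s0}):
  after c @ step 1: {s1, s2}
  after c @ step 2: {s3}
  — P admits the full trace.
Executing cc from Q (initial set {t0}):
  after c @ step 1: {t2}
  after c @ step 2: ∅  — Q cannot continue

cc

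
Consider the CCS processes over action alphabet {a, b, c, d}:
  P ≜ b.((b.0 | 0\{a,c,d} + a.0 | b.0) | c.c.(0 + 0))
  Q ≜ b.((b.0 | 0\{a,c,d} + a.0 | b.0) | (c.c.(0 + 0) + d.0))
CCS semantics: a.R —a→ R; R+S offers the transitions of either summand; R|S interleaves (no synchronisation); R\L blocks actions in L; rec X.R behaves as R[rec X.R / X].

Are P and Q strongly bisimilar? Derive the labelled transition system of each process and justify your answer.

LTS(P): 16 reachable states
  p0 = b.((b.0 | 0\{a,c,d} + a.0 | b.0) | c.c.(0 + 0)) | --b--▸ p1
  p1 = (b.0 | 0\{a,c,d} + a.0 | b.0) | c.c.(0 + 0) | --a--▸ p2, --b--▸ p3, --b--▸ p4, --c--▸ p5
  p2 = 0 | b.0 | c.c.(0 + 0) | --b--▸ p6, --c--▸ p7
  p3 = 0 | 0\{a,c,d} | c.c.(0 + 0) | --c--▸ p8
  p4 = a.0 | 0 | c.c.(0 + 0) | --a--▸ p6, --c--▸ p9
  p5 = (b.0 | 0\{a,c,d} + a.0 | b.0) | c.(0 + 0) | --a--▸ p7, --b--▸ p8, --b--▸ p9, --c--▸ p10
  p6 = 0 | 0 | c.c.(0 + 0) | --c--▸ p11
  p7 = 0 | b.0 | c.(0 + 0) | --b--▸ p11, --c--▸ p12
  p8 = 0 | 0\{a,c,d} | c.(0 + 0) | --c--▸ p13
  p9 = a.0 | 0 | c.(0 + 0) | --a--▸ p11, --c--▸ p14
  p10 = (b.0 | 0\{a,c,d} + a.0 | b.0) | (0 + 0) | --a--▸ p12, --b--▸ p13, --b--▸ p14
  p11 = 0 | 0 | c.(0 + 0) | --c--▸ p15
  p12 = 0 | b.0 | (0 + 0) | --b--▸ p15
  p13 = 0 | 0\{a,c,d} | (0 + 0) | ∅
  p14 = a.0 | 0 | (0 + 0) | --a--▸ p15
  p15 = 0 | 0 | (0 + 0) | ∅
LTS(Q): 21 reachable states
  q0 = b.((b.0 | 0\{a,c,d} + a.0 | b.0) | (c.c.(0 + 0) + d.0)) | --b--▸ q1
  q1 = (b.0 | 0\{a,c,d} + a.0 | b.0) | (c.c.(0 + 0) + d.0) | --a--▸ q2, --b--▸ q3, --b--▸ q4, --c--▸ q5, --d--▸ q6
  q2 = 0 | b.0 | (c.c.(0 + 0) + d.0) | --b--▸ q7, --c--▸ q8, --d--▸ q9
  q3 = 0 | 0\{a,c,d} | (c.c.(0 + 0) + d.0) | --c--▸ q10, --d--▸ q11
  q4 = a.0 | 0 | (c.c.(0 + 0) + d.0) | --a--▸ q7, --c--▸ q12, --d--▸ q13
  q5 = (b.0 | 0\{a,c,d} + a.0 | b.0) | c.(0 + 0) | --a--▸ q8, --b--▸ q10, --b--▸ q12, --c--▸ q14
  q6 = (b.0 | 0\{a,c,d} + a.0 | b.0) | 0 | --a--▸ q9, --b--▸ q11, --b--▸ q13
  q7 = 0 | 0 | (c.c.(0 + 0) + d.0) | --c--▸ q15, --d--▸ q16
  q8 = 0 | b.0 | c.(0 + 0) | --b--▸ q15, --c--▸ q17
  q9 = 0 | b.0 | 0 | --b--▸ q16
  q10 = 0 | 0\{a,c,d} | c.(0 + 0) | --c--▸ q18
  q11 = 0 | 0\{a,c,d} | 0 | ∅
  q12 = a.0 | 0 | c.(0 + 0) | --a--▸ q15, --c--▸ q19
  q13 = a.0 | 0 | 0 | --a--▸ q16
  q14 = (b.0 | 0\{a,c,d} + a.0 | b.0) | (0 + 0) | --a--▸ q17, --b--▸ q18, --b--▸ q19
  q15 = 0 | 0 | c.(0 + 0) | --c--▸ q20
  q16 = 0 | 0 | 0 | ∅
  q17 = 0 | b.0 | (0 + 0) | --b--▸ q20
  q18 = 0 | 0\{a,c,d} | (0 + 0) | ∅
  q19 = a.0 | 0 | (0 + 0) | --a--▸ q20
  q20 = 0 | 0 | (0 + 0) | ∅
Partition-refinement fixed point:
  B0 = {p0}
  B1 = {p1}
  B2 = {p5, q5}
  B3 = {p11, p8, q10, q15}
  B4 = {p13, p15, q11, q16, q18, q20}
  B5 = {p10, q14, q6}
  B6 = {p14, q13, q19}
  B7 = {p12, q17, q9}
  B8 = {p7, q8}
  B9 = {p9, q12}
  B10 = {p3, p6}
  B11 = {p2}
  B12 = {p4}
  B13 = {q0}
  B14 = {q1}
  B15 = {q2}
  B16 = {q3, q7}
  B17 = {q4}
p0 ∈ B0, q0 ∈ B13 → different blocks

NO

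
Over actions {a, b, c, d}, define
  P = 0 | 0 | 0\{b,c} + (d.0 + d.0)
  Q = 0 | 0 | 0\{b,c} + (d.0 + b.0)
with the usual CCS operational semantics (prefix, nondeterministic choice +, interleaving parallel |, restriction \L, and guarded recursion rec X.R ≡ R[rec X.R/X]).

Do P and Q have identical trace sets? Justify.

trace-distinct — witness ⟨b⟩

Reachable graph of P (2 states):
  s0 = 0 | 0 | 0\{b,c} + (d.0 + d.0) :: -d-> s1
  s1 = 0 :: ∅
Reachable graph of Q (2 states):
  t0 = 0 | 0 | 0\{b,c} + (d.0 + b.0) :: -b-> t1, -d-> t1
  t1 = 0 :: ∅
Trace ⟨b⟩ through Q, begin at {t0}:
  after b @ step 1: {t1}
  ✓ Q
Trace ⟨b⟩ through P, begin at {s0}:
  after b @ step 1: no successor for P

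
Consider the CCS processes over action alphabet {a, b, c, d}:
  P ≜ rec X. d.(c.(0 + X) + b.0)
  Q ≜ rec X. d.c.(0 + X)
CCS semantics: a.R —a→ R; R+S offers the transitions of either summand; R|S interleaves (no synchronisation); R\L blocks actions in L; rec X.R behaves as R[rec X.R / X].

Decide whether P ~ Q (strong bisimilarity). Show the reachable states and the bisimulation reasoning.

LTS(P): 4 reachable states
  s0 = rec X. d.(c.(0 + X) + b.0) ⊢ =d=> s1
  s1 = c.(0 + (rec X. d.(c.(0 + X) + b.0))) + b.0 ⊢ =b=> s2, =c=> s3
  s2 = 0 ⊢ ·
  s3 = 0 + (rec X. d.(c.(0 + X) + b.0)) ⊢ =d=> s1
LTS(Q): 3 reachable states
  t0 = rec X. d.c.(0 + X) ⊢ =d=> t1
  t1 = c.(0 + (rec X. d.c.(0 + X))) ⊢ =c=> t2
  t2 = 0 + (rec X. d.c.(0 + X)) ⊢ =d=> t1
Partition-refinement fixed point:
  B0 = {s0, s3}
  B1 = {s1}
  B2 = {s2}
  B3 = {t0, t2}
  B4 = {t1}
s0 ∈ B0, t0 ∈ B3 → different blocks

not bisimilar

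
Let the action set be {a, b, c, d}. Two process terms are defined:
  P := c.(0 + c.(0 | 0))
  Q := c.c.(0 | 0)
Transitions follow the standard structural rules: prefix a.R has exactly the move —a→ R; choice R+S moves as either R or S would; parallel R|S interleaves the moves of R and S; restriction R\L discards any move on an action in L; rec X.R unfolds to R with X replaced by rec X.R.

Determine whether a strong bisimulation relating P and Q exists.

P ~ Q

LTS(P): 3 reachable states
  u0 = c.(0 + c.(0 | 0)) ⊢ —c→ u1
  u1 = 0 + c.(0 | 0) ⊢ —c→ u2
  u2 = 0 | 0 ⊢ stopped
LTS(Q): 3 reachable states
  v0 = c.c.(0 | 0) ⊢ —c→ v1
  v1 = c.(0 | 0) ⊢ —c→ v2
  v2 = 0 | 0 ⊢ stopped
Partition-refinement fixed point:
  B0 = {u0, v0}
  B1 = {u1, v1}
  B2 = {u2, v2}
u0 ∈ B0, v0 ∈ B0 → same block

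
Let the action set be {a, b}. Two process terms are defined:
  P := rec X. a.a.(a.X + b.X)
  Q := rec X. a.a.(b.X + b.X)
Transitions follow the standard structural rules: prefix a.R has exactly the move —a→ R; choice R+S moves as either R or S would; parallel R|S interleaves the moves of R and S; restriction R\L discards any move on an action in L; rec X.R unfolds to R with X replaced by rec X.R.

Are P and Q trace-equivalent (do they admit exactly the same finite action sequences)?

traces(P) ≠ traces(Q) — witness ⟨aaa⟩

LTS(P): 3 reachable states
  u0 = rec X. a.a.(a.X + b.X) | =a=> u1
  u1 = a.(a.(rec X. a.a.(a.X + b.X)) + b.(rec X. a.a.(a.X + b.X))) | =a=> u2
  u2 = a.(rec X. a.a.(a.X + b.X)) + b.(rec X. a.a.(a.X + b.X)) | =a=> u0, =b=> u0
LTS(Q): 3 reachable states
  v0 = rec X. a.a.(b.X + b.X) | =a=> v1
  v1 = a.(b.(rec X. a.a.(b.X + b.X)) + b.(rec X. a.a.(b.X + b.X))) | =a=> v2
  v2 = b.(rec X. a.a.(b.X + b.X)) + b.(rec X. a.a.(b.X + b.X)) | =b=> v0
Trace ⟨aaa⟩ through P, begin at {u0}:
  step 1 (a): {u1}
  step 2 (a): {u2}
  step 3 (a): {u0}
  ✓ P
Trace ⟨aaa⟩ through Q, begin at {v0}:
  step 1 (a): {v1}
  step 2 (a): {v2}
  step 3 (a): ∅  — Q cannot continue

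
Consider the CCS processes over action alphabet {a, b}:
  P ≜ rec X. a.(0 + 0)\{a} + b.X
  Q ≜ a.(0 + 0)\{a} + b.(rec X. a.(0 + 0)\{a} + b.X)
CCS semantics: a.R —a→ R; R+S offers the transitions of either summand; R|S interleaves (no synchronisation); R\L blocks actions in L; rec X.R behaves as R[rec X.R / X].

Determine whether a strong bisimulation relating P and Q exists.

LTS(P): 2 reachable states
  u0 = rec X. a.(0 + 0)\{a} + b.X has moves --a--▸ u1, --b--▸ u0
  u1 = (0 + 0)\{a} has moves stopped
LTS(Q): 3 reachable states
  v0 = a.(0 + 0)\{a} + b.(rec X. a.(0 + 0)\{a} + b.X) has moves --a--▸ v1, --b--▸ v2
  v1 = (0 + 0)\{a} has moves stopped
  v2 = rec X. a.(0 + 0)\{a} + b.X has moves --a--▸ v1, --b--▸ v2
Bisimilarity quotient blocks:
  B0 = {u0, v0, v2}
  B1 = {u1, v1}
u0 ∈ B0, v0 ∈ B0 → same block

bisimilar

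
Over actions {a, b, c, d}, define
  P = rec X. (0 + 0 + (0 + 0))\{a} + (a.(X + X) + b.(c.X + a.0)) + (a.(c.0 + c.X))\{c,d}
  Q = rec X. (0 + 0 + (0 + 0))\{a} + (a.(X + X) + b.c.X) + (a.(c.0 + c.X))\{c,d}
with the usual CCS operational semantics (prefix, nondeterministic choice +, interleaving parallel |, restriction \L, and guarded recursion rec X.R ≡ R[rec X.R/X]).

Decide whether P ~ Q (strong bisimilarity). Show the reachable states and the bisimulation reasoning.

P's transition system — 5 states:
  m0 = rec X. (0 + 0 + (0 + 0))\{a} + (a.(X + X) + b.(c.X + a.0)) + (a.(c.0 + c.X))\{c,d} | -a-> m1, -a-> m2, -b-> m3
  m1 = (c.0 + c.(rec X. (0 + 0 + (0 + 0))\{a} + (a.(X + X) + b.(c.X + a.0)) + (a.(c.0 + c.X))\{c,d}))\{c,d} | ∅
  m2 = (rec X. (0 + 0 + (0 + 0))\{a} + (a.(X + X) + b.(c.X + a.0)) + (a.(c.0 + c.X))\{c,d}) + (rec X. (0 + 0 + (0 + 0))\{a} + (a.(X + X) + b.(c.X + a.0)) + (a.(c.0 + c.X))\{c,d}) | -a-> m1, -a-> m2, -b-> m3
  m3 = c.(rec X. (0 + 0 + (0 + 0))\{a} + (a.(X + X) + b.(c.X + a.0)) + (a.(c.0 + c.X))\{c,d}) + a.0 | -a-> m4, -c-> m0
  m4 = 0 | ∅
Q's transition system — 4 states:
  n0 = rec X. (0 + 0 + (0 + 0))\{a} + (a.(X + X) + b.c.X) + (a.(c.0 + c.X))\{c,d} | -a-> n1, -a-> n2, -b-> n3
  n1 = (c.0 + c.(rec X. (0 + 0 + (0 + 0))\{a} + (a.(X + X) + b.c.X) + (a.(c.0 + c.X))\{c,d}))\{c,d} | ∅
  n2 = (rec X. (0 + 0 + (0 + 0))\{a} + (a.(X + X) + b.c.X) + (a.(c.0 + c.X))\{c,d}) + (rec X. (0 + 0 + (0 + 0))\{a} + (a.(X + X) + b.c.X) + (a.(c.0 + c.X))\{c,d}) | -a-> n1, -a-> n2, -b-> n3
  n3 = c.(rec X. (0 + 0 + (0 + 0))\{a} + (a.(X + X) + b.c.X) + (a.(c.0 + c.X))\{c,d}) | -c-> n0
Partition-refinement fixed point:
  B0 = {m0, m2}
  B1 = {m3}
  B2 = {m1, m4, n1}
  B3 = {n0, n2}
  B4 = {n3}
m0 ∈ B0, n0 ∈ B3 → different blocks

P ≁ Q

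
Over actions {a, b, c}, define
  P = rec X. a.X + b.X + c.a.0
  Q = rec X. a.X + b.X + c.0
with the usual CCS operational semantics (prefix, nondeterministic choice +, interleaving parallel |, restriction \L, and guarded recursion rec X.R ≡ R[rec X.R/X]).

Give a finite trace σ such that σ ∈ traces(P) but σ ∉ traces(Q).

ca

P's transition system — 3 states:
  m0 = rec X. a.X + b.X + c.a.0 ⊢ =a=> m0, =b=> m0, =c=> m1
  m1 = a.0 ⊢ =a=> m2
  m2 = 0 ⊢ deadlocked
Q's transition system — 2 states:
  n0 = rec X. a.X + b.X + c.0 ⊢ =a=> n0, =b=> n0, =c=> n1
  n1 = 0 ⊢ deadlocked
Executing ca from P (initial set {m0}):
  [1] c ⇒ {m1}
  [2] a ⇒ {m2}
  — P admits the full trace.
Executing ca from Q (initial set {n0}):
  [1] c ⇒ {n1}
  [2] a ⇒ ∅ (Q stuck)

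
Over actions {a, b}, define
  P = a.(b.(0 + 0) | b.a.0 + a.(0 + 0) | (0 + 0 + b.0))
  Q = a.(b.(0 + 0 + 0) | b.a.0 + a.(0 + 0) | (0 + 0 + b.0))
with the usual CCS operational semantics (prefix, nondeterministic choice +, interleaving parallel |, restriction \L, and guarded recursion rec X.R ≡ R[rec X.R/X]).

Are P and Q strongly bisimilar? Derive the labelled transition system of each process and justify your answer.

P ~ Q

LTS(P): 9 reachable states
  p0 = a.(b.(0 + 0) | b.a.0 + a.(0 + 0) | (0 + 0 + b.0)) ⊢ -a-> p1
  p1 = b.(0 + 0) | b.a.0 + a.(0 + 0) | (0 + 0 + b.0) ⊢ -a-> p2, -b-> p3, -b-> p4, -b-> p5
  p2 = (0 + 0) | (0 + 0 + b.0) ⊢ -b-> p6
  p3 = (0 + 0) | b.a.0 ⊢ -b-> p7
  p4 = a.(0 + 0) | 0 ⊢ -a-> p6
  p5 = b.(0 + 0) | a.0 ⊢ -a-> p8, -b-> p7
  p6 = (0 + 0) | 0 ⊢ (no moves)
  p7 = (0 + 0) | a.0 ⊢ -a-> p6
  p8 = b.(0 + 0) | 0 ⊢ -b-> p6
LTS(Q): 10 reachable states
  q0 = a.(b.(0 + 0 + 0) | b.a.0 + a.(0 + 0) | (0 + 0 + b.0)) ⊢ -a-> q1
  q1 = b.(0 + 0 + 0) | b.a.0 + a.(0 + 0) | (0 + 0 + b.0) ⊢ -a-> q2, -b-> q3, -b-> q4, -b-> q5
  q2 = (0 + 0) | (0 + 0 + b.0) ⊢ -b-> q6
  q3 = (0 + 0 + 0) | b.a.0 ⊢ -b-> q7
  q4 = a.(0 + 0) | 0 ⊢ -a-> q6
  q5 = b.(0 + 0 + 0) | a.0 ⊢ -a-> q8, -b-> q7
  q6 = (0 + 0) | 0 ⊢ (no moves)
  q7 = (0 + 0 + 0) | a.0 ⊢ -a-> q9
  q8 = b.(0 + 0 + 0) | 0 ⊢ -b-> q9
  q9 = (0 + 0 + 0) | 0 ⊢ (no moves)
Coarsest stable partition (strong bisimilarity classes):
  B0 = {p0, q0}
  B1 = {p1, q1}
  B2 = {p2, p8, q2, q8}
  B3 = {p6, q6, q9}
  B4 = {p3, q3}
  B5 = {p4, p7, q4, q7}
  B6 = {p5, q5}
p0 ∈ B0, q0 ∈ B0 → same block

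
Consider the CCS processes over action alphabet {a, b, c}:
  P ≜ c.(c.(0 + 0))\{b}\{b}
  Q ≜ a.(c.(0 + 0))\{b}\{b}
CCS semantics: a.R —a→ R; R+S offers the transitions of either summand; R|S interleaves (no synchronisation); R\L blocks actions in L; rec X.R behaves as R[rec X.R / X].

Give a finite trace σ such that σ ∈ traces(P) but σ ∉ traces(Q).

LTS(P): 3 reachable states
  s0 = c.(c.(0 + 0))\{b}\{b} ⊢ —c→ s1
  s1 = (c.(0 + 0))\{b}\{b} ⊢ —c→ s2
  s2 = (0 + 0)\{b}\{b} ⊢ deadlocked
LTS(Q): 3 reachable states
  t0 = a.(c.(0 + 0))\{b}\{b} ⊢ —a→ t1
  t1 = (c.(0 + 0))\{b}\{b} ⊢ —c→ t2
  t2 = (0 + 0)\{b}\{b} ⊢ deadlocked
Trace ⟨c⟩ through P, begin at {s0}:
  step 1 (c): {s1}
  P completes σ.
Trace ⟨c⟩ through Q, begin at {t0}:
  step 1 (c): no successor for Q

c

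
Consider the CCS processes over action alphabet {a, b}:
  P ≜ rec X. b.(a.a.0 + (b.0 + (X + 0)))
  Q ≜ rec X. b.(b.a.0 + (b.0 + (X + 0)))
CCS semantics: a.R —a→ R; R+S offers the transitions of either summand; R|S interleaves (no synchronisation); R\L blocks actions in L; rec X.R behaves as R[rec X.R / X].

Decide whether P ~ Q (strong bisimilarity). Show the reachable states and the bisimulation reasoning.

not bisimilar

P's transition system — 4 states:
  m0 = rec X. b.(a.a.0 + (b.0 + (X + 0))) → —b→ m1
  m1 = a.a.0 + (b.0 + ((rec X. b.(a.a.0 + (b.0 + (X + 0)))) + 0)) → —a→ m2, —b→ m1, —b→ m3
  m2 = a.0 → —a→ m3
  m3 = 0 → deadlocked
Q's transition system — 4 states:
  n0 = rec X. b.(b.a.0 + (b.0 + (X + 0))) → —b→ n1
  n1 = b.a.0 + (b.0 + ((rec X. b.(b.a.0 + (b.0 + (X + 0)))) + 0)) → —b→ n1, —b→ n2, —b→ n3
  n2 = 0 → deadlocked
  n3 = a.0 → —a→ n2
Partition-refinement fixed point:
  B0 = {m0}
  B1 = {m1}
  B2 = {m3, n2}
  B3 = {m2, n3}
  B4 = {n0}
  B5 = {n1}
m0 ∈ B0, n0 ∈ B4 → different blocks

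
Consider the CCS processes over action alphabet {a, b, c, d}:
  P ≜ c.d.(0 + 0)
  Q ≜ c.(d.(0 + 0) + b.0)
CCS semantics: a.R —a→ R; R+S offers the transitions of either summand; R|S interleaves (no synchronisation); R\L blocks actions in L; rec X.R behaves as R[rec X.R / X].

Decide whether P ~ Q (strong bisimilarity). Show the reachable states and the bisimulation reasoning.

P ≁ Q

P's transition system — 3 states:
  s0 = c.d.(0 + 0) → --c--▸ s1
  s1 = d.(0 + 0) → --d--▸ s2
  s2 = 0 + 0 → deadlocked
Q's transition system — 4 states:
  t0 = c.(d.(0 + 0) + b.0) → --c--▸ t1
  t1 = d.(0 + 0) + b.0 → --b--▸ t2, --d--▸ t3
  t2 = 0 → deadlocked
  t3 = 0 + 0 → deadlocked
Coarsest stable partition (strong bisimilarity classes):
  B0 = {s0}
  B1 = {s1}
  B2 = {s2, t2, t3}
  B3 = {t0}
  B4 = {t1}
s0 ∈ B0, t0 ∈ B3 → different blocks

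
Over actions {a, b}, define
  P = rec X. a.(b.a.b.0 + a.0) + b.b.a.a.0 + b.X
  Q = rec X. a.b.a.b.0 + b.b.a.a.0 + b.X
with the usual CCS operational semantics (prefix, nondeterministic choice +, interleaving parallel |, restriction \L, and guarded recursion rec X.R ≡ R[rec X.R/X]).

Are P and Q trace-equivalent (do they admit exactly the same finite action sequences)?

Reachable graph of P (8 states):
  m0 = rec X. a.(b.a.b.0 + a.0) + b.b.a.a.0 + b.X has moves =a=> m1, =b=> m0, =b=> m2
  m1 = b.a.b.0 + a.0 has moves =a=> m3, =b=> m4
  m2 = b.a.a.0 has moves =b=> m5
  m3 = 0 has moves ·
  m4 = a.b.0 has moves =a=> m6
  m5 = a.a.0 has moves =a=> m7
  m6 = b.0 has moves =b=> m3
  m7 = a.0 has moves =a=> m3
Reachable graph of Q (8 states):
  n0 = rec X. a.b.a.b.0 + b.b.a.a.0 + b.X has moves =a=> n1, =b=> n0, =b=> n2
  n1 = b.a.b.0 has moves =b=> n3
  n2 = b.a.a.0 has moves =b=> n4
  n3 = a.b.0 has moves =a=> n5
  n4 = a.a.0 has moves =a=> n6
  n5 = b.0 has moves =b=> n7
  n6 = a.0 has moves =a=> n7
  n7 = 0 has moves ·
Run σ = ⟨aa⟩ on P: start {m0}
  step 1 (a): {m1}
  step 2 (a): {m3}
  — P admits the full trace.
Run σ = ⟨aa⟩ on Q: start {n0}
  step 1 (a): {n1}
  step 2 (a): no successor for Q

trace-distinct — witness ⟨aa⟩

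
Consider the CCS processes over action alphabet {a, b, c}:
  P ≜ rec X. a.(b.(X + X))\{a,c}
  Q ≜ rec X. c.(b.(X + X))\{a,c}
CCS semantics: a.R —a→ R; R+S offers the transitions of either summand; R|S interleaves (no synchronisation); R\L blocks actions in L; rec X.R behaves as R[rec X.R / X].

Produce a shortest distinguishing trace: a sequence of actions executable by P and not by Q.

LTS(P): 3 reachable states
  u0 = rec X. a.(b.(X + X))\{a,c} ⊢ --a--▸ u1
  u1 = (b.((rec X. a.(b.(X + X))\{a,c}) + (rec X. a.(b.(X + X))\{a,c})))\{a,c} ⊢ --b--▸ u2
  u2 = ((rec X. a.(b.(X + X))\{a,c}) + (rec X. a.(b.(X + X))\{a,c}))\{a,c} ⊢ deadlocked
LTS(Q): 3 reachable states
  v0 = rec X. c.(b.(X + X))\{a,c} ⊢ --c--▸ v1
  v1 = (b.((rec X. c.(b.(X + X))\{a,c}) + (rec X. c.(b.(X + X))\{a,c})))\{a,c} ⊢ --b--▸ v2
  v2 = ((rec X. c.(b.(X + X))\{a,c}) + (rec X. c.(b.(X + X))\{a,c}))\{a,c} ⊢ deadlocked
Executing a from P (initial set {u0}):
  after a @ step 1: {u1}
  P completes σ.
Executing a from Q (initial set {v0}):
  after a @ step 1: no successor for Q

a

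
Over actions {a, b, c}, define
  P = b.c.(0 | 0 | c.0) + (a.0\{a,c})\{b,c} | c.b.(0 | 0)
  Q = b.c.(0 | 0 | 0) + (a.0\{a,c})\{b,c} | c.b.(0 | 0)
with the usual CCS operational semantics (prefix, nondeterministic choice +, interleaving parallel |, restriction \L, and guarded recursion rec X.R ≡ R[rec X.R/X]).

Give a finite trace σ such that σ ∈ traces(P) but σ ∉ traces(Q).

bcc

LTS(P): 9 reachable states
  p0 = b.c.(0 | 0 | c.0) + (a.0\{a,c})\{b,c} | c.b.(0 | 0) :: ··a··> p1, ··b··> p2, ··c··> p3
  p1 = 0\{a,c}\{b,c} | c.b.(0 | 0) :: ··c··> p4
  p2 = c.(0 | 0 | c.0) :: ··c··> p5
  p3 = (a.0\{a,c})\{b,c} | b.(0 | 0) :: ··a··> p4, ··b··> p6
  p4 = 0\{a,c}\{b,c} | b.(0 | 0) :: ··b··> p7
  p5 = 0 | 0 | c.0 :: ··c··> p8
  p6 = (a.0\{a,c})\{b,c} | (0 | 0) :: ··a··> p7
  p7 = 0\{a,c}\{b,c} | (0 | 0) :: stopped
  p8 = 0 | 0 | 0 :: stopped
LTS(Q): 8 reachable states
  q0 = b.c.(0 | 0 | 0) + (a.0\{a,c})\{b,c} | c.b.(0 | 0) :: ··a··> q1, ··b··> q2, ··c··> q3
  q1 = 0\{a,c}\{b,c} | c.b.(0 | 0) :: ··c··> q4
  q2 = c.(0 | 0 | 0) :: ··c··> q5
  q3 = (a.0\{a,c})\{b,c} | b.(0 | 0) :: ··a··> q4, ··b··> q6
  q4 = 0\{a,c}\{b,c} | b.(0 | 0) :: ··b··> q7
  q5 = 0 | 0 | 0 :: stopped
  q6 = (a.0\{a,c})\{b,c} | (0 | 0) :: ··a··> q7
  q7 = 0\{a,c}\{b,c} | (0 | 0) :: stopped
Executing bcc from P (initial set {p0}):
  after b @ step 1: {p2}
  after c @ step 2: {p5}
  after c @ step 3: {p8}
  ✓ P
Executing bcc from Q (initial set {q0}):
  after b @ step 1: {q2}
  after c @ step 2: {q5}
  after c @ step 3: no successor for Q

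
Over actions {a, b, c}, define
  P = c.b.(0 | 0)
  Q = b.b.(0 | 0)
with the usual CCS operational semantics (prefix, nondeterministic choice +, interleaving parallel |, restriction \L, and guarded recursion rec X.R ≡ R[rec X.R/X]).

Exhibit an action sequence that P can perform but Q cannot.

c

Reachable graph of P (3 states):
  s0 = c.b.(0 | 0) → --c--▸ s1
  s1 = b.(0 | 0) → --b--▸ s2
  s2 = 0 | 0 → ∅
Reachable graph of Q (3 states):
  t0 = b.b.(0 | 0) → --b--▸ t1
  t1 = b.(0 | 0) → --b--▸ t2
  t2 = 0 | 0 → ∅
Trace ⟨c⟩ through P, begin at {s0}:
  after c @ step 1: {s1}
  P completes σ.
Trace ⟨c⟩ through Q, begin at {t0}:
  after c @ step 1: ∅ (Q stuck)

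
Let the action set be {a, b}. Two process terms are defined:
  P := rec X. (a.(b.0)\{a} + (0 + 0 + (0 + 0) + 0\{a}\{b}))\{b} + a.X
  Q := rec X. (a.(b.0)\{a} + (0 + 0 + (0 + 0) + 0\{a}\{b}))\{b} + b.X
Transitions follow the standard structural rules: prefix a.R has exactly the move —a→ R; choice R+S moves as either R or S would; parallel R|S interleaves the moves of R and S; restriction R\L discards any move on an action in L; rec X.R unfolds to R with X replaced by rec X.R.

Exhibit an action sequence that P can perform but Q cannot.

aa

LTS(P): 2 reachable states
  s0 = rec X. (a.(b.0)\{a} + (0 + 0 + (0 + 0) + 0\{a}\{b}))\{b} + a.X has moves —a→ s0, —a→ s1
  s1 = (b.0)\{a}\{b} has moves stopped
LTS(Q): 2 reachable states
  t0 = rec X. (a.(b.0)\{a} + (0 + 0 + (0 + 0) + 0\{a}\{b}))\{b} + b.X has moves —a→ t1, —b→ t0
  t1 = (b.0)\{a}\{b} has moves stopped
Trace ⟨aa⟩ through P, begin at {s0}:
  [1] a ⇒ {s0, s1}
  [2] a ⇒ {s0, s1}
  ✓ P
Trace ⟨aa⟩ through Q, begin at {t0}:
  [1] a ⇒ {t1}
  [2] a ⇒ no successor for Q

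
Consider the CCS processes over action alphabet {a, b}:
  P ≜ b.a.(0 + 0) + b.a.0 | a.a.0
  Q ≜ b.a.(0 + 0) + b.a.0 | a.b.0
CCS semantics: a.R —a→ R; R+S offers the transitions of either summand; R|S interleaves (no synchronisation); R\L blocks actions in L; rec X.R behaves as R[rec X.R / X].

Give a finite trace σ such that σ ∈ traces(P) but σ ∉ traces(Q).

P's transition system — 11 states:
  m0 = b.a.(0 + 0) + b.a.0 | a.a.0 | =a=> m1, =b=> m2, =b=> m3
  m1 = b.a.0 | a.0 | =a=> m4, =b=> m5
  m2 = a.(0 + 0) | =a=> m6
  m3 = a.0 | a.a.0 | =a=> m5, =a=> m7
  m4 = b.a.0 | 0 | =b=> m8
  m5 = a.0 | a.0 | =a=> m8, =a=> m9
  m6 = 0 + 0 | stopped
  m7 = 0 | a.a.0 | =a=> m9
  m8 = a.0 | 0 | =a=> m10
  m9 = 0 | a.0 | =a=> m10
  m10 = 0 | 0 | stopped
Q's transition system — 11 states:
  n0 = b.a.(0 + 0) + b.a.0 | a.b.0 | =a=> n1, =b=> n2, =b=> n3
  n1 = b.a.0 | b.0 | =b=> n4, =b=> n5
  n2 = a.(0 + 0) | =a=> n6
  n3 = a.0 | a.b.0 | =a=> n4, =a=> n7
  n4 = a.0 | b.0 | =a=> n8, =b=> n9
  n5 = b.a.0 | 0 | =b=> n9
  n6 = 0 + 0 | stopped
  n7 = 0 | a.b.0 | =a=> n8
  n8 = 0 | b.0 | =b=> n10
  n9 = a.0 | 0 | =a=> n10
  n10 = 0 | 0 | stopped
Executing aa from P (initial set {m0}):
  [1] a ⇒ {m1}
  [2] a ⇒ {m4}
  P completes σ.
Executing aa from Q (initial set {n0}):
  [1] a ⇒ {n1}
  [2] a ⇒ ∅  — Q cannot continue

aa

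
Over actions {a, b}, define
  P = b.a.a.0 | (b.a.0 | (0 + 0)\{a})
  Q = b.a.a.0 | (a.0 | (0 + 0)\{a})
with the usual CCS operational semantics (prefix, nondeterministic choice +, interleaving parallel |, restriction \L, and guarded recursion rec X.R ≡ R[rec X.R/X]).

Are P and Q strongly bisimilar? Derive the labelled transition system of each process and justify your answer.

P ≁ Q

Reachable graph of P (12 states):
  s0 = b.a.a.0 | (b.a.0 | (0 + 0)\{a}) | -b-> s1, -b-> s2
  s1 = a.a.0 | (b.a.0 | (0 + 0)\{a}) | -a-> s3, -b-> s4
  s2 = b.a.a.0 | (a.0 | (0 + 0)\{a}) | -a-> s5, -b-> s4
  s3 = a.0 | (b.a.0 | (0 + 0)\{a}) | -a-> s6, -b-> s7
  s4 = a.a.0 | (a.0 | (0 + 0)\{a}) | -a-> s7, -a-> s8
  s5 = b.a.a.0 | (0 | (0 + 0)\{a}) | -b-> s8
  s6 = 0 | (b.a.0 | (0 + 0)\{a}) | -b-> s9
  s7 = a.0 | (a.0 | (0 + 0)\{a}) | -a-> s10, -a-> s9
  s8 = a.a.0 | (0 | (0 + 0)\{a}) | -a-> s10
  s9 = 0 | (a.0 | (0 + 0)\{a}) | -a-> s11
  s10 = a.0 | (0 | (0 + 0)\{a}) | -a-> s11
  s11 = 0 | (0 | (0 + 0)\{a}) | ·
Reachable graph of Q (8 states):
  t0 = b.a.a.0 | (a.0 | (0 + 0)\{a}) | -a-> t1, -b-> t2
  t1 = b.a.a.0 | (0 | (0 + 0)\{a}) | -b-> t3
  t2 = a.a.0 | (a.0 | (0 + 0)\{a}) | -a-> t3, -a-> t4
  t3 = a.a.0 | (0 | (0 + 0)\{a}) | -a-> t5
  t4 = a.0 | (a.0 | (0 + 0)\{a}) | -a-> t5, -a-> t6
  t5 = a.0 | (0 | (0 + 0)\{a}) | -a-> t7
  t6 = 0 | (a.0 | (0 + 0)\{a}) | -a-> t7
  t7 = 0 | (0 | (0 + 0)\{a}) | ·
Bisimilarity quotient blocks:
  B0 = {s0}
  B1 = {s2, t0}
  B2 = {s5, t1}
  B3 = {s7, s8, t3, t4}
  B4 = {s10, s9, t5, t6}
  B5 = {s11, t7}
  B6 = {s4, t2}
  B7 = {s1}
  B8 = {s3}
  B9 = {s6}
s0 ∈ B0, t0 ∈ B1 → different blocks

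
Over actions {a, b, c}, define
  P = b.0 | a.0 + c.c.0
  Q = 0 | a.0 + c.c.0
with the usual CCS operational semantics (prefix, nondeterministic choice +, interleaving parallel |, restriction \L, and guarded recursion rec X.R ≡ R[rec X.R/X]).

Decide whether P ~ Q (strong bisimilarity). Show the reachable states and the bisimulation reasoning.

P ≁ Q

P's transition system — 6 states:
  m0 = b.0 | a.0 + c.c.0 → =a=> m1, =b=> m2, =c=> m3
  m1 = b.0 | 0 → =b=> m4
  m2 = 0 | a.0 → =a=> m4
  m3 = c.0 → =c=> m5
  m4 = 0 | 0 → stopped
  m5 = 0 → stopped
Q's transition system — 4 states:
  n0 = 0 | a.0 + c.c.0 → =a=> n1, =c=> n2
  n1 = 0 | 0 → stopped
  n2 = c.0 → =c=> n3
  n3 = 0 → stopped
Bisimilarity quotient blocks:
  B0 = {m0}
  B1 = {m2}
  B2 = {m4, m5, n1, n3}
  B3 = {m3, n2}
  B4 = {m1}
  B5 = {n0}
m0 ∈ B0, n0 ∈ B5 → different blocks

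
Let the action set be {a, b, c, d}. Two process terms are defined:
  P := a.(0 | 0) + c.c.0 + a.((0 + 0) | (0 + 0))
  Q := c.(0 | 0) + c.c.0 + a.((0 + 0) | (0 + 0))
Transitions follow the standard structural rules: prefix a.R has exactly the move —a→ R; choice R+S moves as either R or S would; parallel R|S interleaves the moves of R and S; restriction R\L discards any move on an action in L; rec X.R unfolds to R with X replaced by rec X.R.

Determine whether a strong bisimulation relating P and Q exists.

NO

Reachable graph of P (5 states):
  u0 = a.(0 | 0) + c.c.0 + a.((0 + 0) | (0 + 0)) has moves =a=> u1, =a=> u2, =c=> u3
  u1 = (0 + 0) | (0 + 0) has moves stopped
  u2 = 0 | 0 has moves stopped
  u3 = c.0 has moves =c=> u4
  u4 = 0 has moves stopped
Reachable graph of Q (5 states):
  v0 = c.(0 | 0) + c.c.0 + a.((0 + 0) | (0 + 0)) has moves =a=> v1, =c=> v2, =c=> v3
  v1 = (0 + 0) | (0 + 0) has moves stopped
  v2 = 0 | 0 has moves stopped
  v3 = c.0 has moves =c=> v4
  v4 = 0 has moves stopped
Partition-refinement fixed point:
  B0 = {u0}
  B1 = {u1, u2, u4, v1, v2, v4}
  B2 = {u3, v3}
  B3 = {v0}
u0 ∈ B0, v0 ∈ B3 → different blocks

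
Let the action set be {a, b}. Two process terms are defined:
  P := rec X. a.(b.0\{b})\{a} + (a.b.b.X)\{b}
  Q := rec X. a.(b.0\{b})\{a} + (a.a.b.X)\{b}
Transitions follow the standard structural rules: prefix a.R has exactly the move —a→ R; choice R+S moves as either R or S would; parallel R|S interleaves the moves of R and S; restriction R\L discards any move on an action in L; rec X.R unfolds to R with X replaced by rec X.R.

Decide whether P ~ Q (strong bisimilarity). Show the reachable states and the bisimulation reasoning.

NO

Reachable graph of P (4 states):
  u0 = rec X. a.(b.0\{b})\{a} + (a.b.b.X)\{b} has moves --a--▸ u1, --a--▸ u2
  u1 = (b.0\{b})\{a} has moves --b--▸ u3
  u2 = (b.b.(rec X. a.(b.0\{b})\{a} + (a.b.b.X)\{b}))\{b} has moves ∅
  u3 = 0\{b}\{a} has moves ∅
Reachable graph of Q (5 states):
  v0 = rec X. a.(b.0\{b})\{a} + (a.a.b.X)\{b} has moves --a--▸ v1, --a--▸ v2
  v1 = (a.b.(rec X. a.(b.0\{b})\{a} + (a.a.b.X)\{b}))\{b} has moves --a--▸ v3
  v2 = (b.0\{b})\{a} has moves --b--▸ v4
  v3 = (b.(rec X. a.(b.0\{b})\{a} + (a.a.b.X)\{b}))\{b} has moves ∅
  v4 = 0\{b}\{a} has moves ∅
Partition-refinement fixed point:
  B0 = {u0}
  B1 = {u2, u3, v3, v4}
  B2 = {u1, v2}
  B3 = {v0}
  B4 = {v1}
u0 ∈ B0, v0 ∈ B3 → different blocks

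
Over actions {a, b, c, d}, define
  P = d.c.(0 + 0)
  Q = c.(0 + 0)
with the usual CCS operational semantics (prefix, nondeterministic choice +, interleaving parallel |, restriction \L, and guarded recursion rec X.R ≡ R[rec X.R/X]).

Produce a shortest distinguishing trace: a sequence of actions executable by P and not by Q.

d

Reachable graph of P (3 states):
  u0 = d.c.(0 + 0) has moves --d--▸ u1
  u1 = c.(0 + 0) has moves --c--▸ u2
  u2 = 0 + 0 has moves deadlocked
Reachable graph of Q (2 states):
  v0 = c.(0 + 0) has moves --c--▸ v1
  v1 = 0 + 0 has moves deadlocked
Executing d from P (initial set {u0}):
  after d @ step 1: {u1}
  P completes σ.
Executing d from Q (initial set {v0}):
  after d @ step 1: ∅ (Q stuck)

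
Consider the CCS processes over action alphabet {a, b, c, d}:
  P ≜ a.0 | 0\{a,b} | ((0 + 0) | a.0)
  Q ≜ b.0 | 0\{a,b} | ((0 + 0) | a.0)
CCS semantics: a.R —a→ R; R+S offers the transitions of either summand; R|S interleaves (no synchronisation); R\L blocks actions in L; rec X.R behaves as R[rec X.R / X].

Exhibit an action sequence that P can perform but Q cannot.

aa

LTS(P): 4 reachable states
  m0 = a.0 | 0\{a,b} | ((0 + 0) | a.0) | —a→ m1, —a→ m2
  m1 = 0 | 0\{a,b} | ((0 + 0) | a.0) | —a→ m3
  m2 = a.0 | 0\{a,b} | ((0 + 0) | 0) | —a→ m3
  m3 = 0 | 0\{a,b} | ((0 + 0) | 0) | stopped
LTS(Q): 4 reachable states
  n0 = b.0 | 0\{a,b} | ((0 + 0) | a.0) | —a→ n1, —b→ n2
  n1 = b.0 | 0\{a,b} | ((0 + 0) | 0) | —b→ n3
  n2 = 0 | 0\{a,b} | ((0 + 0) | a.0) | —a→ n3
  n3 = 0 | 0\{a,b} | ((0 + 0) | 0) | stopped
Executing aa from P (initial set {m0}):
  [1] a ⇒ {m1, m2}
  [2] a ⇒ {m3}
  ✓ P
Executing aa from Q (initial set {n0}):
  [1] a ⇒ {n1}
  [2] a ⇒ ∅  — Q cannot continue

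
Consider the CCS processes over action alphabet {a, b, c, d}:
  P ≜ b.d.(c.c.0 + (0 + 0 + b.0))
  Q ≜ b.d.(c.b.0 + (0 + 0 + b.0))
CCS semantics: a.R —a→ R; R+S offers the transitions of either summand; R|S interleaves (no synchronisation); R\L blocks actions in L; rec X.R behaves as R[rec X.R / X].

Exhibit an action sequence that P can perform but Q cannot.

P's transition system — 5 states:
  m0 = b.d.(c.c.0 + (0 + 0 + b.0)) has moves —b→ m1
  m1 = d.(c.c.0 + (0 + 0 + b.0)) has moves —d→ m2
  m2 = c.c.0 + (0 + 0 + b.0) has moves —b→ m3, —c→ m4
  m3 = 0 has moves ∅
  m4 = c.0 has moves —c→ m3
Q's transition system — 5 states:
  n0 = b.d.(c.b.0 + (0 + 0 + b.0)) has moves —b→ n1
  n1 = d.(c.b.0 + (0 + 0 + b.0)) has moves —d→ n2
  n2 = c.b.0 + (0 + 0 + b.0) has moves —b→ n3, —c→ n4
  n3 = 0 has moves ∅
  n4 = b.0 has moves —b→ n3
Trace ⟨bdcc⟩ through P, begin at {m0}:
  step 1 (b): {m1}
  step 2 (d): {m2}
  step 3 (c): {m4}
  step 4 (c): {m3}
  ✓ P
Trace ⟨bdcc⟩ through Q, begin at {n0}:
  step 1 (b): {n1}
  step 2 (d): {n2}
  step 3 (c): {n4}
  step 4 (c): no successor for Q

bdcc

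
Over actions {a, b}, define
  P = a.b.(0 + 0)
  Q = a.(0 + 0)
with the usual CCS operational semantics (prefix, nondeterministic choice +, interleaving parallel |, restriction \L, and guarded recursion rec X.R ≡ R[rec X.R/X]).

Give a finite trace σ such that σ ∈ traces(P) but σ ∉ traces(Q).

LTS(P): 3 reachable states
  m0 = a.b.(0 + 0) ⊢ ··a··> m1
  m1 = b.(0 + 0) ⊢ ··b··> m2
  m2 = 0 + 0 ⊢ ∅
LTS(Q): 2 reachable states
  n0 = a.(0 + 0) ⊢ ··a··> n1
  n1 = 0 + 0 ⊢ ∅
Executing ab from P (initial set {m0}):
  step 1 (a): {m1}
  step 2 (b): {m2}
  ✓ P
Executing ab from Q (initial set {n0}):
  step 1 (a): {n1}
  step 2 (b): no successor for Q

ab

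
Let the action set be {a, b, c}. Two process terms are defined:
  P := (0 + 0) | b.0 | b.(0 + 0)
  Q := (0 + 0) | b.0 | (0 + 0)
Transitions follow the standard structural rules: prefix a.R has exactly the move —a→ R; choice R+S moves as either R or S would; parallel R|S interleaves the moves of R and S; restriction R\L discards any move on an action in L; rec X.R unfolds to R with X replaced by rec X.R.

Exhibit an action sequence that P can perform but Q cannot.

bb

LTS(P): 4 reachable states
  p0 = (0 + 0) | b.0 | b.(0 + 0) | —b→ p1, —b→ p2
  p1 = (0 + 0) | 0 | b.(0 + 0) | —b→ p3
  p2 = (0 + 0) | b.0 | (0 + 0) | —b→ p3
  p3 = (0 + 0) | 0 | (0 + 0) | ∅
LTS(Q): 2 reachable states
  q0 = (0 + 0) | b.0 | (0 + 0) | —b→ q1
  q1 = (0 + 0) | 0 | (0 + 0) | ∅
Run σ = ⟨bb⟩ on P: start {p0}
  after b @ step 1: {p1, p2}
  after b @ step 2: {p3}
  P completes σ.
Run σ = ⟨bb⟩ on Q: start {q0}
  after b @ step 1: {q1}
  after b @ step 2: ∅  — Q cannot continue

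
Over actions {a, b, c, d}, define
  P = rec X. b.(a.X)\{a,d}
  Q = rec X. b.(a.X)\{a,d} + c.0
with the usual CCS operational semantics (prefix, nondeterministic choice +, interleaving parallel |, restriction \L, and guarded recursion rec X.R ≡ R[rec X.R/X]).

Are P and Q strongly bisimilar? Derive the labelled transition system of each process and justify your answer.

not bisimilar

Reachable graph of P (2 states):
  m0 = rec X. b.(a.X)\{a,d} | --b--▸ m1
  m1 = (a.(rec X. b.(a.X)\{a,d}))\{a,d} | deadlocked
Reachable graph of Q (3 states):
  n0 = rec X. b.(a.X)\{a,d} + c.0 | --b--▸ n1, --c--▸ n2
  n1 = (a.(rec X. b.(a.X)\{a,d} + c.0))\{a,d} | deadlocked
  n2 = 0 | deadlocked
Partition-refinement fixed point:
  B0 = {m0}
  B1 = {m1, n1, n2}
  B2 = {n0}
m0 ∈ B0, n0 ∈ B2 → different blocks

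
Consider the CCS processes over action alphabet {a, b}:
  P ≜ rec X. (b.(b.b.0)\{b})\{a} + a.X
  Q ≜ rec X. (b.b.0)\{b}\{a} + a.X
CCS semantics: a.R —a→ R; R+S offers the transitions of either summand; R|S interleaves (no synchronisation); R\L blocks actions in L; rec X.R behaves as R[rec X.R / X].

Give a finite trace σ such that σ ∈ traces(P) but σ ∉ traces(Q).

Reachable graph of P (2 states):
  u0 = rec X. (b.(b.b.0)\{b})\{a} + a.X | —a→ u0, —b→ u1
  u1 = (b.b.0)\{b}\{a} | deadlocked
Reachable graph of Q (1 states):
  v0 = rec X. (b.b.0)\{b}\{a} + a.X | —a→ v0
Trace ⟨b⟩ through P, begin at {u0}:
  after b @ step 1: {u1}
  — P admits the full trace.
Trace ⟨b⟩ through Q, begin at {v0}:
  after b @ step 1: ∅ (Q stuck)

b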